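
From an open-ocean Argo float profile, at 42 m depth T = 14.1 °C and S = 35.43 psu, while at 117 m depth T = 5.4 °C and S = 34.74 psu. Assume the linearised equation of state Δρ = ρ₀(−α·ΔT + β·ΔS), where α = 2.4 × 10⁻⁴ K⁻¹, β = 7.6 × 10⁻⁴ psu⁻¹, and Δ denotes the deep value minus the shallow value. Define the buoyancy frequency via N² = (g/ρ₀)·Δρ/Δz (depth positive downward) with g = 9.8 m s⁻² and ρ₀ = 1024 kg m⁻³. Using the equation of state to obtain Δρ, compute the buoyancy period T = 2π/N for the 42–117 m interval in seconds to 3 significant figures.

440 s

ΔT = -8.7 K, ΔS = -0.69 psu (deep − shallow).
Δρ/ρ₀ = −αΔT + βΔS = 2.088 × 10⁻³ − 5.244 × 10⁻⁴ = 1.5636 × 10⁻³, so Δρ ≈ 1.601 kg m⁻³.
N² = (g/ρ₀)·Δρ/Δz = g·(Δρ/ρ₀)/Δz = 9.8 × 1.5636 × 10⁻³ / 75 = 2.0431 × 10⁻⁴ s⁻².
N = √(2.0431 × 10⁻⁴) = 0.014294 rad s⁻¹ → T = 2π/N = 439.57 s ≈ 440 s.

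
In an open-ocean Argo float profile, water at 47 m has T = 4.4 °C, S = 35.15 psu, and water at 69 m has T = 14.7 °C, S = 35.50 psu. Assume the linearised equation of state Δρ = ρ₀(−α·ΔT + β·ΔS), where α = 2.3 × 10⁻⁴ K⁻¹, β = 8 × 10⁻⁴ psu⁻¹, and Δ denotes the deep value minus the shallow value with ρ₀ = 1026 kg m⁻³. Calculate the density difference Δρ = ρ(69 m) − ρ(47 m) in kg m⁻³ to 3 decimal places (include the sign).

-2.143 kg m⁻³

ΔT = +10.3 K, ΔS = +0.35 psu (deep − shallow).
Δρ/ρ₀ = −(2.3 × 10⁻⁴)(+10.3) + (8 × 10⁻⁴)(+0.35) = -2.089 × 10⁻³.
Δρ = 1026 × (-2.089 × 10⁻³) = -2.143 kg m⁻³.
Negative Δρ: lighter below, statically unstable.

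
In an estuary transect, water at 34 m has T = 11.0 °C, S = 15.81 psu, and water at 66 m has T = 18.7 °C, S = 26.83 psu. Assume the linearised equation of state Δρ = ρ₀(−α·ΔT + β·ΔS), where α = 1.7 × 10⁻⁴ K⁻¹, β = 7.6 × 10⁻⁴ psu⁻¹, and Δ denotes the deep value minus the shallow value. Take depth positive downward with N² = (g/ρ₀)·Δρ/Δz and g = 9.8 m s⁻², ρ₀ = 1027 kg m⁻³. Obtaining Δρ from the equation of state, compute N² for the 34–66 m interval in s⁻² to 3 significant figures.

2.16 × 10⁻³ s⁻²

ΔT = +7.7 K, ΔS = +11.02 psu (deep − shallow).
Δρ/ρ₀ = −αΔT + βΔS = -1.309 × 10⁻³ + 8.3752 × 10⁻³ = 7.0662 × 10⁻³, so Δρ ≈ 7.257 kg m⁻³.
N² = (g/ρ₀)·Δρ/Δz = g·(Δρ/ρ₀)/Δz = 9.8 × 7.0662 × 10⁻³ / 32 = 2.1640 × 10⁻³ s⁻² ≈ 2.16 × 10⁻³ s⁻².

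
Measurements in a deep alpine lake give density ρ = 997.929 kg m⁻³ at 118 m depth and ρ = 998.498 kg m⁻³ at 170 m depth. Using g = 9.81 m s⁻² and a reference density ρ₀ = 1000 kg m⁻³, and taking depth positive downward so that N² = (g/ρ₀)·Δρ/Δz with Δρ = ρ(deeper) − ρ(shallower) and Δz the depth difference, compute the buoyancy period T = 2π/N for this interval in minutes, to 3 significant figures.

Δρ = 998.498 − 997.929 = 0.569 kg m⁻³ over Δz = 170 − 118 = 52 m.
N² = (9.81/1000) × (0.569/52) = 1.0734 × 10⁻⁴ s⁻².
N = √(1.0734 × 10⁻⁴) = 0.010361 rad s⁻¹, so T = 2π/N = 606.43 s = 10.107 min ≈ 10.1 min.

10.1 min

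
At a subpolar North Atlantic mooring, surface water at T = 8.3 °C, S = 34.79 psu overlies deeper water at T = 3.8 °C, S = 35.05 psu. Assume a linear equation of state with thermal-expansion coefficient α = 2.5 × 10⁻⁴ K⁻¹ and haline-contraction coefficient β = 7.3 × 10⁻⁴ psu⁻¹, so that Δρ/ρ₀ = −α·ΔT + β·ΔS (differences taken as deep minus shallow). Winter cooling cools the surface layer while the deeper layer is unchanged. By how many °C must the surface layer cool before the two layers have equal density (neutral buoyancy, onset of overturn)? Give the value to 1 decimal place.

5.3 °C

Neutral buoyancy requires Δρ = 0, i.e. −α(T_deep − T_surf′) + β(S_deep − S_surf) = 0.
T_surf′ = T_deep − (β/α)·ΔS = 3.8 − (7.3 × 10⁻⁴/2.5 × 10⁻⁴)·(+0.26) = 3.041 °C.
Cooling required: 8.3 − (3.041) = 5.259 °C.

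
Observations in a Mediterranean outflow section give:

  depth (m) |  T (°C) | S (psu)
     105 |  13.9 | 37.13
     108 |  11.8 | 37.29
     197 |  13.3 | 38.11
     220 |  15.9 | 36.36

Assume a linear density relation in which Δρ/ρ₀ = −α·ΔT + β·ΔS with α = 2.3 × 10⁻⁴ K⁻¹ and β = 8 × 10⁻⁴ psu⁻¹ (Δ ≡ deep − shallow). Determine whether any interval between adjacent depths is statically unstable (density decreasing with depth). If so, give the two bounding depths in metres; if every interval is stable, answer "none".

197–220 m

Evaluate Δρ/ρ₀ = −αΔT + βΔS across each adjacent pair:
  105–108 m: −αΔT+βΔS = −(2.3 × 10⁻⁴)(-2.1)+(8 × 10⁻⁴)(+0.16) = 6.1 × 10⁻⁴ → stable
  108–197 m: −αΔT+βΔS = −(2.3 × 10⁻⁴)(+1.5)+(8 × 10⁻⁴)(+0.82) = 3.1 × 10⁻⁴ → stable
  197–220 m: −αΔT+βΔS = −(2.3 × 10⁻⁴)(+2.6)+(8 × 10⁻⁴)(-1.75) = -2.0 × 10⁻³ → UNSTABLE
The 197–220 m interval has Δρ < 0: lighter water underlies denser water.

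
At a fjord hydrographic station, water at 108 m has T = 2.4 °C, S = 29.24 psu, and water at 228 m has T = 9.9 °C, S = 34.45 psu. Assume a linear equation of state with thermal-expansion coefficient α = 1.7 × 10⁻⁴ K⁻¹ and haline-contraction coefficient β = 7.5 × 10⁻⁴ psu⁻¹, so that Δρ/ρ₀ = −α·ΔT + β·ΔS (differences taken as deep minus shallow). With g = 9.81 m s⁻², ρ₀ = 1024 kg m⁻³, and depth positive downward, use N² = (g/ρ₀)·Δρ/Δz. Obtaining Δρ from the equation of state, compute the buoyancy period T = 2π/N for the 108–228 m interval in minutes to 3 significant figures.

ΔT = +7.5 K, ΔS = +5.21 psu (deep − shallow).
Δρ/ρ₀ = −αΔT + βΔS = -1.275 × 10⁻³ + 3.9075 × 10⁻³ = 2.6325 × 10⁻³, so Δρ ≈ 2.696 kg m⁻³.
N² = (g/ρ₀)·Δρ/Δz = g·(Δρ/ρ₀)/Δz = 9.81 × 2.6325 × 10⁻³ / 120 = 2.1521 × 10⁻⁴ s⁻².
N = √(2.1521 × 10⁻⁴) = 0.014670 rad s⁻¹ → T = 2π/N = 428.30 s = 7.1383 min ≈ 7.14 min.

7.14 min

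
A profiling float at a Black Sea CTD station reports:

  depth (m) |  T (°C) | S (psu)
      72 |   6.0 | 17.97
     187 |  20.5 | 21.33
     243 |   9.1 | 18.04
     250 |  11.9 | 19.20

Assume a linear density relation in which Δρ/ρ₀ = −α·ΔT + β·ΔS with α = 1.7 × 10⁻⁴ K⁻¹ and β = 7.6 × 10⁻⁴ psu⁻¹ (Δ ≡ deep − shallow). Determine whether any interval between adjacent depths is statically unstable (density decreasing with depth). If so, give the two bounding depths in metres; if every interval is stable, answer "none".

Evaluate Δρ/ρ₀ = −αΔT + βΔS across each adjacent pair:
  72–187 m: −αΔT+βΔS = −(1.7 × 10⁻⁴)(+14.5)+(7.6 × 10⁻⁴)(+3.36) = 8.9 × 10⁻⁵ → stable
  187–243 m: −αΔT+βΔS = −(1.7 × 10⁻⁴)(-11.4)+(7.6 × 10⁻⁴)(-3.29) = -5.6 × 10⁻⁴ → UNSTABLE
  243–250 m: −αΔT+βΔS = −(1.7 × 10⁻⁴)(+2.8)+(7.6 × 10⁻⁴)(+1.16) = 4.1 × 10⁻⁴ → stable
The 187–243 m interval has Δρ < 0: lighter water underlies denser water.

187–243 m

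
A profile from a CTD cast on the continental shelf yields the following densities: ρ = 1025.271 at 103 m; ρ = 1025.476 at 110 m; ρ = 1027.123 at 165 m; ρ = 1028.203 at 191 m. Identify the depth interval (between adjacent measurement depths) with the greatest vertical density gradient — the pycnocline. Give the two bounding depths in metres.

165–191 m

Compute the density gradient over each adjacent pair:
  103–110 m: Δρ/Δz = 0.205/7 = 0.029 kg m⁻⁴
  110–165 m: Δρ/Δz = 1.647/55 = 0.030 kg m⁻⁴
  165–191 m: Δρ/Δz = 1.080/26 = 0.042 kg m⁻⁴
The largest gradient is in the 165–191 m interval — the pycnocline.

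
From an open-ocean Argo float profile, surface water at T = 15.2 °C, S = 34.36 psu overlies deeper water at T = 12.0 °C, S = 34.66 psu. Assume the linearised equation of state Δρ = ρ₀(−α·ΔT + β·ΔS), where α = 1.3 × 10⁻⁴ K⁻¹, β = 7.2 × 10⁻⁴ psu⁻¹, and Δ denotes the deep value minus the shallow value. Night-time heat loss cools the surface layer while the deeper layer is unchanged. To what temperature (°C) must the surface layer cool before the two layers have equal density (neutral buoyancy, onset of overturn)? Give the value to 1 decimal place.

Neutral buoyancy requires Δρ = 0, i.e. −α(T_deep − T_surf′) + β(S_deep − S_surf) = 0.
T_surf′ = T_deep − (β/α)·ΔS = 12.0 − (7.2 × 10⁻⁴/1.3 × 10⁻⁴)·(+0.30) = 10.338 °C.
Cooling required: 15.2 − (10.338) = 4.862 °C.

10.3 °C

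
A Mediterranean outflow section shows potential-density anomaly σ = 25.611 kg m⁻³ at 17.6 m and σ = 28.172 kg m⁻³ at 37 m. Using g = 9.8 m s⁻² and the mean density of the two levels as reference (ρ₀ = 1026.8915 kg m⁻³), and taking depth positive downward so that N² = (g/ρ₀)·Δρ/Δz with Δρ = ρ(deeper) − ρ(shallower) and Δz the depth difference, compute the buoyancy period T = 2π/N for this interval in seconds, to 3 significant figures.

177 s

Δρ = 1028.172 − 1025.611 = 2.561 kg m⁻³ over Δz = 37 − 17.6 = 19.4 m.
N² = (9.8/1026.8915) × (2.561/19.4) = 1.2598 × 10⁻³ s⁻².
N = √(1.2598 × 10⁻³) = 0.035494 rad s⁻¹, so T = 2π/N = 177.02 s ≈ 177 s.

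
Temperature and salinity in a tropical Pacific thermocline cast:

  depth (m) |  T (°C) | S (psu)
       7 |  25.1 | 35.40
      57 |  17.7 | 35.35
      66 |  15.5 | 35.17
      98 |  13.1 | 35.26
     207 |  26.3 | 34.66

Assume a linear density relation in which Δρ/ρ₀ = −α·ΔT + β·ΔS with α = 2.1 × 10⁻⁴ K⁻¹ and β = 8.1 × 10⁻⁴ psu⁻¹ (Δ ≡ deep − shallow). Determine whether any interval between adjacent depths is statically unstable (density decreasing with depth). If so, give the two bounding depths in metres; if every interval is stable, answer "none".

98–207 m

Evaluate Δρ/ρ₀ = −αΔT + βΔS across each adjacent pair:
  7–57 m: −αΔT+βΔS = −(2.1 × 10⁻⁴)(-7.4)+(8.1 × 10⁻⁴)(-0.05) = 1.5 × 10⁻³ → stable
  57–66 m: −αΔT+βΔS = −(2.1 × 10⁻⁴)(-2.2)+(8.1 × 10⁻⁴)(-0.18) = 3.2 × 10⁻⁴ → stable
  66–98 m: −αΔT+βΔS = −(2.1 × 10⁻⁴)(-2.4)+(8.1 × 10⁻⁴)(+0.09) = 5.8 × 10⁻⁴ → stable
  98–207 m: −αΔT+βΔS = −(2.1 × 10⁻⁴)(+13.2)+(8.1 × 10⁻⁴)(-0.60) = -3.3 × 10⁻³ → UNSTABLE
The 98–207 m interval has Δρ < 0: lighter water underlies denser water.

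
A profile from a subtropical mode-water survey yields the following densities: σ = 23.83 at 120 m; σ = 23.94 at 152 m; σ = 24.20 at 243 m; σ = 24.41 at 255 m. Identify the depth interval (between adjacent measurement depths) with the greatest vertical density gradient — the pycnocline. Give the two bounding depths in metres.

Compute the density gradient over each adjacent pair:
  120–152 m: Δρ/Δz = 0.11/32 = 3.4 × 10⁻³ kg m⁻⁴
  152–243 m: Δρ/Δz = 0.26/91 = 2.9 × 10⁻³ kg m⁻⁴
  243–255 m: Δρ/Δz = 0.21/12 = 0.017 kg m⁻⁴
The largest gradient is in the 243–255 m interval — the pycnocline.

243–255 m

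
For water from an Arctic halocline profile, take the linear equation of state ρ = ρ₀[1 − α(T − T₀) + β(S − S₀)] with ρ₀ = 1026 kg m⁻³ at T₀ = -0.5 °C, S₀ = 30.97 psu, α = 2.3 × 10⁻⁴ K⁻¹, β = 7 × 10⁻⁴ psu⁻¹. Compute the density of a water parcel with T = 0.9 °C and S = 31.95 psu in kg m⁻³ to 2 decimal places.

1026.37 kg m⁻³

T − T₀ = +1.4 K, S − S₀ = +0.98 psu.
Bracket = 1 − α·(+1.4) + β·(+0.98) = 1 + (3.64 × 10⁻⁴) = 1.0003640.
ρ = 1026 × 1.0003640 = 1026.37 kg m⁻³.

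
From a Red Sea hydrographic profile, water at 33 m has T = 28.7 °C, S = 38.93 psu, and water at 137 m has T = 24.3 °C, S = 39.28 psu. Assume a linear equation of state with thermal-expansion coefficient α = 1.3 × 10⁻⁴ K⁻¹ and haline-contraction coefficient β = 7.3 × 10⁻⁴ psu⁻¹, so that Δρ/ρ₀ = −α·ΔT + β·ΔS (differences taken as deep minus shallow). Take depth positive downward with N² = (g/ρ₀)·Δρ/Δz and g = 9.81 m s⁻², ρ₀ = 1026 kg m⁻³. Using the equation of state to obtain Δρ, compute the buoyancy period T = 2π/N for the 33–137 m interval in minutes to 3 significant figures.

ΔT = -4.4 K, ΔS = +0.35 psu (deep − shallow).
Δρ/ρ₀ = −αΔT + βΔS = 5.72 × 10⁻⁴ + 2.555 × 10⁻⁴ = 8.275 × 10⁻⁴, so Δρ ≈ 0.8490 kg m⁻³.
N² = (g/ρ₀)·Δρ/Δz = g·(Δρ/ρ₀)/Δz = 9.81 × 8.275 × 10⁻⁴ / 104 = 7.8056 × 10⁻⁵ s⁻².
N = √(7.8056 × 10⁻⁵) = 8.8349 × 10⁻³ rad s⁻¹ → T = 2π/N = 711.18 s = 11.853 min ≈ 11.9 min.

11.9 min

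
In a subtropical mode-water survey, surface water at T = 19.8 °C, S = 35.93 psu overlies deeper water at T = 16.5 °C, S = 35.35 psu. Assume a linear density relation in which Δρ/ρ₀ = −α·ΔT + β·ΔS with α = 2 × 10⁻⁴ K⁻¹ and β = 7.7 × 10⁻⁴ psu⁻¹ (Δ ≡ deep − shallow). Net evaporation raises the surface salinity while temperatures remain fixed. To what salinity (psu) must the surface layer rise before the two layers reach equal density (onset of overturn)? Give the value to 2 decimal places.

Neutral buoyancy requires −α(T_deep − T_surf) + β(S_deep − S_surf′) = 0.
S_surf′ = S_deep − (α/β)·ΔT = 35.35 − (2 × 10⁻⁴/7.7 × 10⁻⁴)·(-3.3) = 36.2071 psu.
Increase required: 36.2071 − 35.93 = 0.2771 psu.

36.21 psu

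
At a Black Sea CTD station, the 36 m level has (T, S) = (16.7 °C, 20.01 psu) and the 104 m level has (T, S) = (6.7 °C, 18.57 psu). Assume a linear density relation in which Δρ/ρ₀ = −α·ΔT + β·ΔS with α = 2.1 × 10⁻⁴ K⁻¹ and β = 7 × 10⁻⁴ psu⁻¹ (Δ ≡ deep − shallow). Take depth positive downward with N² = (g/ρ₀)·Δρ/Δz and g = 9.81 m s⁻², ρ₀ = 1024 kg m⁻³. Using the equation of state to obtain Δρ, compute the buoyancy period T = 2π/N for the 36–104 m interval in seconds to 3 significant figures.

501 s

ΔT = -10.0 K, ΔS = -1.44 psu (deep − shallow).
Δρ/ρ₀ = −αΔT + βΔS = 2.10 × 10⁻³ − 1.008 × 10⁻³ = 1.092 × 10⁻³, so Δρ ≈ 1.118 kg m⁻³.
N² = (g/ρ₀)·Δρ/Δz = g·(Δρ/ρ₀)/Δz = 9.81 × 1.092 × 10⁻³ / 68 = 1.5754 × 10⁻⁴ s⁻².
N = √(1.5754 × 10⁻⁴) = 0.012551 rad s⁻¹ → T = 2π/N = 500.61 s ≈ 501 s.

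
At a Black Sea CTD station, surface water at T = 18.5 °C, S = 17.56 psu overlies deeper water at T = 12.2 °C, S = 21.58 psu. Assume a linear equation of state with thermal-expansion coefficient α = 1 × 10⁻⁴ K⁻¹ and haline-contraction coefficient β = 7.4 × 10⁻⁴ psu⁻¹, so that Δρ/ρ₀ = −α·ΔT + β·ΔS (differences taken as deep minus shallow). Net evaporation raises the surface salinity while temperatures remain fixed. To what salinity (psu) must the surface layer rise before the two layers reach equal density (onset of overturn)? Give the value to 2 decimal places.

22.43 psu

Neutral buoyancy requires −α(T_deep − T_surf) + β(S_deep − S_surf′) = 0.
S_surf′ = S_deep − (α/β)·ΔT = 21.58 − (1 × 10⁻⁴/7.4 × 10⁻⁴)·(-6.3) = 22.4314 psu.
Increase required: 22.4314 − 17.56 = 4.8714 psu.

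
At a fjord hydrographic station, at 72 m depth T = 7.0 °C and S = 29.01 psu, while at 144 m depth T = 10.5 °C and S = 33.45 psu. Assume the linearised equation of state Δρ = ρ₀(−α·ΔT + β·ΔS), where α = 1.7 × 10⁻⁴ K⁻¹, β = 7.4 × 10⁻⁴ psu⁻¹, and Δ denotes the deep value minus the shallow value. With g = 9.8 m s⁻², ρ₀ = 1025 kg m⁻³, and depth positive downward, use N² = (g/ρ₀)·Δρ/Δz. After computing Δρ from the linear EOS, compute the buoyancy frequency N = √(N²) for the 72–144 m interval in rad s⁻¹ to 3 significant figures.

0.0191 rad s⁻¹

ΔT = +3.5 K, ΔS = +4.44 psu (deep − shallow).
Δρ/ρ₀ = −αΔT + βΔS = -5.95 × 10⁻⁴ + 3.2856 × 10⁻³ = 2.6906 × 10⁻³, so Δρ ≈ 2.758 kg m⁻³.
N² = (g/ρ₀)·Δρ/Δz = g·(Δρ/ρ₀)/Δz = 9.8 × 2.6906 × 10⁻³ / 72 = 3.6622 × 10⁻⁴ s⁻².
N = √(3.6622 × 10⁻⁴) = 0.019137 rad s⁻¹ ≈ 0.0191 rad s⁻¹.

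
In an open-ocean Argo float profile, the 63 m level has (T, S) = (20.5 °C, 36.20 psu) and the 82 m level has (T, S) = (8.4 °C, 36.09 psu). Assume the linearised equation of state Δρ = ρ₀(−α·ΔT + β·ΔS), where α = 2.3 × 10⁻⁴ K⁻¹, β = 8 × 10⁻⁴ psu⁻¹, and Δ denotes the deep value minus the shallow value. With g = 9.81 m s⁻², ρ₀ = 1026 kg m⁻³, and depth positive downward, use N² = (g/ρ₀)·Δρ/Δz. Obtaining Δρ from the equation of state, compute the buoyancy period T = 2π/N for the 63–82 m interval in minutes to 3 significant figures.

ΔT = -12.1 K, ΔS = -0.11 psu (deep − shallow).
Δρ/ρ₀ = −αΔT + βΔS = 2.783 × 10⁻³ − 8.80 × 10⁻⁵ = 2.695 × 10⁻³, so Δρ ≈ 2.765 kg m⁻³.
N² = (g/ρ₀)·Δρ/Δz = g·(Δρ/ρ₀)/Δz = 9.81 × 2.695 × 10⁻³ / 19 = 1.3915 × 10⁻³ s⁻².
N = √(1.3915 × 10⁻³) = 0.037303 rad s⁻¹ → T = 2π/N = 168.44 s = 2.8073 min ≈ 2.81 min.

2.81 min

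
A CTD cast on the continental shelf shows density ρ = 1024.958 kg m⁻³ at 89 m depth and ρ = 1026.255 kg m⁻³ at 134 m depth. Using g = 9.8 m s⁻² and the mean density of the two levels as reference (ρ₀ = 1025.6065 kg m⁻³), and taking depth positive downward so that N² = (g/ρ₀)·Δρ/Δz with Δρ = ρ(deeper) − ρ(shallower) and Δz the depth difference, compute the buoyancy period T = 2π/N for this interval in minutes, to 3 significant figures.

Δρ = 1026.255 − 1024.958 = 1.297 kg m⁻³ over Δz = 134 − 89 = 45 m.
N² = (9.8/1025.6065) × (1.297/45) = 2.7541 × 10⁻⁴ s⁻².
N = √(2.7541 × 10⁻⁴) = 0.016595 rad s⁻¹, so T = 2π/N = 378.62 s = 6.3103 min ≈ 6.31 min.

6.31 min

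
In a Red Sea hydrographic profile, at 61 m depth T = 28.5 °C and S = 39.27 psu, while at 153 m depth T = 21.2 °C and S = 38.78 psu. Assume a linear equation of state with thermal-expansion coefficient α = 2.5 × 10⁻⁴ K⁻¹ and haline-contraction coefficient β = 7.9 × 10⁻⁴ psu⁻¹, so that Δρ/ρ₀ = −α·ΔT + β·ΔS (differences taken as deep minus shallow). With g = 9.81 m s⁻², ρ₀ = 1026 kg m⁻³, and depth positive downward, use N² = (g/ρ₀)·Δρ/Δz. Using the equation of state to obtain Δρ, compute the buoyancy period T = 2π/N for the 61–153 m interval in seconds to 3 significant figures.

ΔT = -7.3 K, ΔS = -0.49 psu (deep − shallow).
Δρ/ρ₀ = −αΔT + βΔS = 1.825 × 10⁻³ − 3.871 × 10⁻⁴ = 1.4379 × 10⁻³, so Δρ ≈ 1.475 kg m⁻³.
N² = (g/ρ₀)·Δρ/Δz = g·(Δρ/ρ₀)/Δz = 9.81 × 1.4379 × 10⁻³ / 92 = 1.5332 × 10⁻⁴ s⁻².
N = √(1.5332 × 10⁻⁴) = 0.012382 rad s⁻¹ → T = 2π/N = 507.45 s ≈ 507 s.

507 s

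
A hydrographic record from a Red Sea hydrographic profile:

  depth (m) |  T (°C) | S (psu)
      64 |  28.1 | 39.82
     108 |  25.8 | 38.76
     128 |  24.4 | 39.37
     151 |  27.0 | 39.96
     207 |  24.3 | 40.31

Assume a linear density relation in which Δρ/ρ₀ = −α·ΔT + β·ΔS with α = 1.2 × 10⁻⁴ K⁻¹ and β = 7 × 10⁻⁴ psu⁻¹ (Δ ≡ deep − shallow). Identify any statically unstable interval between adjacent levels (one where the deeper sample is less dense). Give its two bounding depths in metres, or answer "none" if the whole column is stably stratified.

64–108 m

Evaluate Δρ/ρ₀ = −αΔT + βΔS across each adjacent pair:
  64–108 m: −αΔT+βΔS = −(1.2 × 10⁻⁴)(-2.3)+(7 × 10⁻⁴)(-1.06) = -4.7 × 10⁻⁴ → UNSTABLE
  108–128 m: −αΔT+βΔS = −(1.2 × 10⁻⁴)(-1.4)+(7 × 10⁻⁴)(+0.61) = 5.9 × 10⁻⁴ → stable
  128–151 m: −αΔT+βΔS = −(1.2 × 10⁻⁴)(+2.6)+(7 × 10⁻⁴)(+0.59) = 1.0 × 10⁻⁴ → stable
  151–207 m: −αΔT+βΔS = −(1.2 × 10⁻⁴)(-2.7)+(7 × 10⁻⁴)(+0.35) = 5.7 × 10⁻⁴ → stable
The 64–108 m interval has Δρ < 0: lighter water underlies denser water.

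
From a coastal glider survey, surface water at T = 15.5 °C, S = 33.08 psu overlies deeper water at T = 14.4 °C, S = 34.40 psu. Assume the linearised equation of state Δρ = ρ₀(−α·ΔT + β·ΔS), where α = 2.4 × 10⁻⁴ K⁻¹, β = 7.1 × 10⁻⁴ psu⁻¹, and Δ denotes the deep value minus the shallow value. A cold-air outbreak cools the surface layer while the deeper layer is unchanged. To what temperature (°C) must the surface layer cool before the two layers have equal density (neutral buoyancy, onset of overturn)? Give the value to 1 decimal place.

10.5 °C

Neutral buoyancy requires Δρ = 0, i.e. −α(T_deep − T_surf′) + β(S_deep − S_surf) = 0.
T_surf′ = T_deep − (β/α)·ΔS = 14.4 − (7.1 × 10⁻⁴/2.4 × 10⁻⁴)·(+1.32) = 10.495 °C.
Cooling required: 15.5 − (10.495) = 5.005 °C.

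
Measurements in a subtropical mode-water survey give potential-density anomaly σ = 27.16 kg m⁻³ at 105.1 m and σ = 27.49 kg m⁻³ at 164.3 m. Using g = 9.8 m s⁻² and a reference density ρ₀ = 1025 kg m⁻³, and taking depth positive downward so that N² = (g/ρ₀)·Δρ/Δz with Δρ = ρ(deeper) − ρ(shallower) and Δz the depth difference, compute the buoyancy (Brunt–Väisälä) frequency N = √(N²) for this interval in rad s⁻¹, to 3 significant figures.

7.30 × 10⁻³ rad s⁻¹

Δρ = 1027.49 − 1027.16 = 0.33 kg m⁻³ over Δz = 164.3 − 105.1 = 59.2 m.
N² = (9.8/1025) × (0.33/59.2) = 5.3296 × 10⁻⁵ s⁻².
N = √(5.3296 × 10⁻⁵) = 7.3004 × 10⁻³ rad s⁻¹ ≈ 7.30 × 10⁻³ rad s⁻¹.
A positive N² confirms static stability across the interval.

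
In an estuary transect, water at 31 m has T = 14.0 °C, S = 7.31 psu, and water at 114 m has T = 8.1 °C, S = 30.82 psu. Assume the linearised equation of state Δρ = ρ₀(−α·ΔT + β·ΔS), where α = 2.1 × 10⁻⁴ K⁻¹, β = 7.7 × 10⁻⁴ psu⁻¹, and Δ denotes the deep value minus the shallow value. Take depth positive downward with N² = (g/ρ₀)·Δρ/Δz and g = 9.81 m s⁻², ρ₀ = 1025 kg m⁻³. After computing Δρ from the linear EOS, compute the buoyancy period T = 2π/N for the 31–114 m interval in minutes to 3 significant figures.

ΔT = -5.9 K, ΔS = +23.51 psu (deep − shallow).
Δρ/ρ₀ = −αΔT + βΔS = 1.239 × 10⁻³ + 0.0181027 = 0.0193417, so Δρ ≈ 19.83 kg m⁻³.
N² = (g/ρ₀)·Δρ/Δz = g·(Δρ/ρ₀)/Δz = 9.81 × 0.0193417 / 83 = 2.2860 × 10⁻³ s⁻².
N = √(2.2860 × 10⁻³) = 0.047812 rad s⁻¹ → T = 2π/N = 131.41 s = 2.1902 min ≈ 2.19 min.

2.19 min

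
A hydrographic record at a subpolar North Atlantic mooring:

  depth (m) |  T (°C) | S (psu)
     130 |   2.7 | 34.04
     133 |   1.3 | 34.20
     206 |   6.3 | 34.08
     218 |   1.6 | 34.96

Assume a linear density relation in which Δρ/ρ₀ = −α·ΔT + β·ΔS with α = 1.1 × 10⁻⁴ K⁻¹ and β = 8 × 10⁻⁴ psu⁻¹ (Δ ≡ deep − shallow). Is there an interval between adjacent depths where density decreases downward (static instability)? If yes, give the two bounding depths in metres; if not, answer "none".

Evaluate Δρ/ρ₀ = −αΔT + βΔS across each adjacent pair:
  130–133 m: −αΔT+βΔS = −(1.1 × 10⁻⁴)(-1.4)+(8 × 10⁻⁴)(+0.16) = 2.8 × 10⁻⁴ → stable
  133–206 m: −αΔT+βΔS = −(1.1 × 10⁻⁴)(+5.0)+(8 × 10⁻⁴)(-0.12) = -6.5 × 10⁻⁴ → UNSTABLE
  206–218 m: −αΔT+βΔS = −(1.1 × 10⁻⁴)(-4.7)+(8 × 10⁻⁴)(+0.88) = 1.2 × 10⁻³ → stable
The 133–206 m interval has Δρ < 0: lighter water underlies denser water.

133–206 m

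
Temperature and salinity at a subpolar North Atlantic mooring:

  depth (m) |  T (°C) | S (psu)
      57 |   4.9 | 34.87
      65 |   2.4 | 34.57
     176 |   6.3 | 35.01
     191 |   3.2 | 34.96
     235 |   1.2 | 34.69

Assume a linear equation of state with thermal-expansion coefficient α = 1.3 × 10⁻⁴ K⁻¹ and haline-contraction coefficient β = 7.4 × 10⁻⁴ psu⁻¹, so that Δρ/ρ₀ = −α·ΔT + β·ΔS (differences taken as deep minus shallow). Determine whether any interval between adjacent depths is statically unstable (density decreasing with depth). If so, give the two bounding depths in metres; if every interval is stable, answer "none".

Evaluate Δρ/ρ₀ = −αΔT + βΔS across each adjacent pair:
  57–65 m: −αΔT+βΔS = −(1.3 × 10⁻⁴)(-2.5)+(7.4 × 10⁻⁴)(-0.30) = 1.0 × 10⁻⁴ → stable
  65–176 m: −αΔT+βΔS = −(1.3 × 10⁻⁴)(+3.9)+(7.4 × 10⁻⁴)(+0.44) = -1.8 × 10⁻⁴ → UNSTABLE
  176–191 m: −αΔT+βΔS = −(1.3 × 10⁻⁴)(-3.1)+(7.4 × 10⁻⁴)(-0.05) = 3.7 × 10⁻⁴ → stable
  191–235 m: −αΔT+βΔS = −(1.3 × 10⁻⁴)(-2.0)+(7.4 × 10⁻⁴)(-0.27) = 6.0 × 10⁻⁵ → stable
The 65–176 m interval has Δρ < 0: lighter water underlies denser water.

65–176 m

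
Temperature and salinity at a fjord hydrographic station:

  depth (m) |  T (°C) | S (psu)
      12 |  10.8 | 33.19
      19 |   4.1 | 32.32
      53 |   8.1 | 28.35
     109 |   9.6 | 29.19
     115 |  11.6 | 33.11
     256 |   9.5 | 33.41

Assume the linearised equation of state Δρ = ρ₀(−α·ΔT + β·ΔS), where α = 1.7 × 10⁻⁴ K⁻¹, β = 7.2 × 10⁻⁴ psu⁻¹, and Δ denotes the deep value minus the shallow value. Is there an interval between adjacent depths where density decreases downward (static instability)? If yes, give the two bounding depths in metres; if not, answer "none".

19–53 m

Evaluate Δρ/ρ₀ = −αΔT + βΔS across each adjacent pair:
  12–19 m: −αΔT+βΔS = −(1.7 × 10⁻⁴)(-6.7)+(7.2 × 10⁻⁴)(-0.87) = 5.1 × 10⁻⁴ → stable
  19–53 m: −αΔT+βΔS = −(1.7 × 10⁻⁴)(+4.0)+(7.2 × 10⁻⁴)(-3.97) = -3.5 × 10⁻³ → UNSTABLE
  53–109 m: −αΔT+βΔS = −(1.7 × 10⁻⁴)(+1.5)+(7.2 × 10⁻⁴)(+0.84) = 3.5 × 10⁻⁴ → stable
  109–115 m: −αΔT+βΔS = −(1.7 × 10⁻⁴)(+2.0)+(7.2 × 10⁻⁴)(+3.92) = 2.5 × 10⁻³ → stable
  115–256 m: −αΔT+βΔS = −(1.7 × 10⁻⁴)(-2.1)+(7.2 × 10⁻⁴)(+0.30) = 5.7 × 10⁻⁴ → stable
The 19–53 m interval has Δρ < 0: lighter water underlies denser water.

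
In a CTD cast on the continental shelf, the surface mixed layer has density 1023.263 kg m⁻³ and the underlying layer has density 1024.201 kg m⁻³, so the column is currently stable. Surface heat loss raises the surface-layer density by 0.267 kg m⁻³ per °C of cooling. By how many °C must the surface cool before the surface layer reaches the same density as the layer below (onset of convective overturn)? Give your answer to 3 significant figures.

3.51 °C

Density deficit of the surface layer: 1024.201 − 1023.263 = 0.938 kg m⁻³.
Required change = 0.938 / 0.267 = 3.51 °C.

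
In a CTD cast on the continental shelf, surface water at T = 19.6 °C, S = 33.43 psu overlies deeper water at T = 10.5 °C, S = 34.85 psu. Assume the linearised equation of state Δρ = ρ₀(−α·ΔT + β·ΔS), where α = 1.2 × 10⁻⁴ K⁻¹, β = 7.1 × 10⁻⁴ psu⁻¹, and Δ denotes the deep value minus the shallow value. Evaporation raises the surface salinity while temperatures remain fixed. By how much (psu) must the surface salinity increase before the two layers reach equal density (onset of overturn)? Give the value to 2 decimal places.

Neutral buoyancy requires −α(T_deep − T_surf) + β(S_deep − S_surf′) = 0.
S_surf′ = S_deep − (α/β)·ΔT = 34.85 − (1.2 × 10⁻⁴/7.1 × 10⁻⁴)·(-9.1) = 36.3880 psu.
Increase required: 36.3880 − 33.43 = 2.9580 psu.

2.96 psu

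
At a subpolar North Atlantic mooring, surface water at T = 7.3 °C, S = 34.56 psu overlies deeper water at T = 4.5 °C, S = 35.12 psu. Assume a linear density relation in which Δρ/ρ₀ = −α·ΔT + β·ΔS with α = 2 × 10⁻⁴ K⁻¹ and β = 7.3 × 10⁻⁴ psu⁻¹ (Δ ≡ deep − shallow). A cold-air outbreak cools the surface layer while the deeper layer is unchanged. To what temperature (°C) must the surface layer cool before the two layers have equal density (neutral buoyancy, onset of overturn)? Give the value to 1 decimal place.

Neutral buoyancy requires Δρ = 0, i.e. −α(T_deep − T_surf′) + β(S_deep − S_surf) = 0.
T_surf′ = T_deep − (β/α)·ΔS = 4.5 − (7.3 × 10⁻⁴/2 × 10⁻⁴)·(+0.56) = 2.456 °C.
Cooling required: 7.3 − (2.456) = 4.844 °C.

2.5 °C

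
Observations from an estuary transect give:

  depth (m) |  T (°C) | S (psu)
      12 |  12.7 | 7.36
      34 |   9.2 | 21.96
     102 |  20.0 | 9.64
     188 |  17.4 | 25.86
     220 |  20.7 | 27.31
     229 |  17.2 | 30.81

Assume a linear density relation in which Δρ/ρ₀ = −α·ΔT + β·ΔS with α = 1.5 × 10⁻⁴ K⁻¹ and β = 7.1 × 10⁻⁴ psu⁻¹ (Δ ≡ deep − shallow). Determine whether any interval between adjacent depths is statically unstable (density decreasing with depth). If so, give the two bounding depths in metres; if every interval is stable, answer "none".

Evaluate Δρ/ρ₀ = −αΔT + βΔS across each adjacent pair:
  12–34 m: −αΔT+βΔS = −(1.5 × 10⁻⁴)(-3.5)+(7.1 × 10⁻⁴)(+14.60) = 0.011 → stable
  34–102 m: −αΔT+βΔS = −(1.5 × 10⁻⁴)(+10.8)+(7.1 × 10⁻⁴)(-12.32) = -0.010 → UNSTABLE
  102–188 m: −αΔT+βΔS = −(1.5 × 10⁻⁴)(-2.6)+(7.1 × 10⁻⁴)(+16.22) = 0.012 → stable
  188–220 m: −αΔT+βΔS = −(1.5 × 10⁻⁴)(+3.3)+(7.1 × 10⁻⁴)(+1.45) = 5.3 × 10⁻⁴ → stable
  220–229 m: −αΔT+βΔS = −(1.5 × 10⁻⁴)(-3.5)+(7.1 × 10⁻⁴)(+3.50) = 3.0 × 10⁻³ → stable
The 34–102 m interval has Δρ < 0: lighter water underlies denser water.

34–102 m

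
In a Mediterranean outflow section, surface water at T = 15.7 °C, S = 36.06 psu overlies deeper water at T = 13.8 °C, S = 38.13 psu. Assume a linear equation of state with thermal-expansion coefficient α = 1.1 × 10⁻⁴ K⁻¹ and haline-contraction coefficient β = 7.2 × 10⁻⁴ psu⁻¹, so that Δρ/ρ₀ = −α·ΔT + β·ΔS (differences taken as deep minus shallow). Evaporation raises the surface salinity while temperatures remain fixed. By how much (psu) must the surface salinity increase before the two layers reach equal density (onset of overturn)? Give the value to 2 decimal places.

Neutral buoyancy requires −α(T_deep − T_surf) + β(S_deep − S_surf′) = 0.
S_surf′ = S_deep − (α/β)·ΔT = 38.13 − (1.1 × 10⁻⁴/7.2 × 10⁻⁴)·(-1.9) = 38.4203 psu.
Increase required: 38.4203 − 36.06 = 2.3603 psu.

2.36 psu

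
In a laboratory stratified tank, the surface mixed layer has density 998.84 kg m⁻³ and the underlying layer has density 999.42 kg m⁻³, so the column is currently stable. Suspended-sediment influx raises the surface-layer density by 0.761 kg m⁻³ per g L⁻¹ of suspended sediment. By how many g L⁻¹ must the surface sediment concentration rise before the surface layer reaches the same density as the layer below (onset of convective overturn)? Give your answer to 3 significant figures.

0.762 g L⁻¹

Density deficit of the surface layer: 999.42 − 998.84 = 0.58 kg m⁻³.
Required change = 0.58 / 0.761 = 0.762 g L⁻¹.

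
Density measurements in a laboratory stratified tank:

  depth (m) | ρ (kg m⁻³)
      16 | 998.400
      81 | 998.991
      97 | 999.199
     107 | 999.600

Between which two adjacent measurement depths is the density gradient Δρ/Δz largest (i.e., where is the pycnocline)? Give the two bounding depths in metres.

Compute the density gradient over each adjacent pair:
  16–81 m: Δρ/Δz = 0.591/65 = 9.1 × 10⁻³ kg m⁻⁴
  81–97 m: Δρ/Δz = 0.208/16 = 0.013 kg m⁻⁴
  97–107 m: Δρ/Δz = 0.401/10 = 0.040 kg m⁻⁴
The largest gradient is in the 97–107 m interval — the pycnocline.

97–107 m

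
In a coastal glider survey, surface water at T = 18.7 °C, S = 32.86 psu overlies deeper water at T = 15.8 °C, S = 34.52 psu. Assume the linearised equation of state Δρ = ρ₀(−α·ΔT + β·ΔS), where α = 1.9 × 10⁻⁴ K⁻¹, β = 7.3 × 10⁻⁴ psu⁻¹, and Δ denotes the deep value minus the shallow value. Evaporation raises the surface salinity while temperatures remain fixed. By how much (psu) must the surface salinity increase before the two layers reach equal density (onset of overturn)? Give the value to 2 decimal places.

2.41 psu

Neutral buoyancy requires −α(T_deep − T_surf) + β(S_deep − S_surf′) = 0.
S_surf′ = S_deep − (α/β)·ΔT = 34.52 − (1.9 × 10⁻⁴/7.3 × 10⁻⁴)·(-2.9) = 35.2748 psu.
Increase required: 35.2748 − 32.86 = 2.4148 psu.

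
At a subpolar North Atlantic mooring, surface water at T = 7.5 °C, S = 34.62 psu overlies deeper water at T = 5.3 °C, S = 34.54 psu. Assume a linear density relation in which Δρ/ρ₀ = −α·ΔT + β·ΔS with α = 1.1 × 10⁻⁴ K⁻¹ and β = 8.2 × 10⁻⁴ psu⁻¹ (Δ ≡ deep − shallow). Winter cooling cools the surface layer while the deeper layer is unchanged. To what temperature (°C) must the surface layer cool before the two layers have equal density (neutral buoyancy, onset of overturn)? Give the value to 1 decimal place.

5.9 °C

Neutral buoyancy requires Δρ = 0, i.e. −α(T_deep − T_surf′) + β(S_deep − S_surf) = 0.
T_surf′ = T_deep − (β/α)·ΔS = 5.3 − (8.2 × 10⁻⁴/1.1 × 10⁻⁴)·(-0.08) = 5.896 °C.
Cooling required: 7.5 − (5.896) = 1.604 °C.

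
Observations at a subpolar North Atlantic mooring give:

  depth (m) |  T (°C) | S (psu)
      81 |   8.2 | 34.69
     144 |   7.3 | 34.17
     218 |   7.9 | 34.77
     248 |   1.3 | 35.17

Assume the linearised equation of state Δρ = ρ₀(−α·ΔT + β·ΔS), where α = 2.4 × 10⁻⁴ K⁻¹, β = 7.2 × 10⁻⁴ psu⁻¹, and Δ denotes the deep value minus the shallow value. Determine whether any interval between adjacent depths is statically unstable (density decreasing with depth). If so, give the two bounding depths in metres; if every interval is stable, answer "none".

Evaluate Δρ/ρ₀ = −αΔT + βΔS across each adjacent pair:
  81–144 m: −αΔT+βΔS = −(2.4 × 10⁻⁴)(-0.9)+(7.2 × 10⁻⁴)(-0.52) = -1.6 × 10⁻⁴ → UNSTABLE
  144–218 m: −αΔT+βΔS = −(2.4 × 10⁻⁴)(+0.6)+(7.2 × 10⁻⁴)(+0.60) = 2.9 × 10⁻⁴ → stable
  218–248 m: −αΔT+βΔS = −(2.4 × 10⁻⁴)(-6.6)+(7.2 × 10⁻⁴)(+0.40) = 1.9 × 10⁻³ → stable
The 81–144 m interval has Δρ < 0: lighter water underlies denser water.

81–144 m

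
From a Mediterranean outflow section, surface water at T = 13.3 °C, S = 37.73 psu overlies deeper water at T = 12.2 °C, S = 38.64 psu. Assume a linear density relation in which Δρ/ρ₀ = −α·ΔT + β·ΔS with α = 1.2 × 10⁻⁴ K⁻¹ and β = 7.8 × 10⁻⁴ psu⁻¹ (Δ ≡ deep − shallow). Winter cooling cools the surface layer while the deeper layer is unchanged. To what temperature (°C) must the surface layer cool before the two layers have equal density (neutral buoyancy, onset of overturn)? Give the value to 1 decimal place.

6.3 °C

Neutral buoyancy requires Δρ = 0, i.e. −α(T_deep − T_surf′) + β(S_deep − S_surf) = 0.
T_surf′ = T_deep − (β/α)·ΔS = 12.2 − (7.8 × 10⁻⁴/1.2 × 10⁻⁴)·(+0.91) = 6.285 °C.
Cooling required: 13.3 − (6.285) = 7.015 °C.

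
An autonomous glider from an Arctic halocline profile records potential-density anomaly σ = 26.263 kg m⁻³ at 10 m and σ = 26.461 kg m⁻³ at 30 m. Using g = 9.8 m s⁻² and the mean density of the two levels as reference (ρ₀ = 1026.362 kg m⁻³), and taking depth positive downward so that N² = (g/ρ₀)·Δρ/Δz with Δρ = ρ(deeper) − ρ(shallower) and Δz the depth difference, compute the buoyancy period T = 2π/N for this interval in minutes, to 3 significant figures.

10.8 min

Δρ = 1026.461 − 1026.263 = 0.198 kg m⁻³ over Δz = 30 − 10 = 20 m.
N² = (9.8/1026.362) × (0.198/20) = 9.4528 × 10⁻⁵ s⁻².
N = √(9.4528 × 10⁻⁵) = 9.7226 × 10⁻³ rad s⁻¹, so T = 2π/N = 646.25 s = 10.771 min ≈ 10.8 min.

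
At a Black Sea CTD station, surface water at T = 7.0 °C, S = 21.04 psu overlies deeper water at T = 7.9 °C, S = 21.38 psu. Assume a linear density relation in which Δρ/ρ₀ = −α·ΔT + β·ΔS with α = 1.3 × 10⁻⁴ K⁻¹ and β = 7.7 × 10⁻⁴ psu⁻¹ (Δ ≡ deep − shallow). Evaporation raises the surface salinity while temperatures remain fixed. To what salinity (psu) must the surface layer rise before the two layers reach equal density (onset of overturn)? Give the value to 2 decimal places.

Neutral buoyancy requires −α(T_deep − T_surf) + β(S_deep − S_surf′) = 0.
S_surf′ = S_deep − (α/β)·ΔT = 21.38 − (1.3 × 10⁻⁴/7.7 × 10⁻⁴)·(+0.9) = 21.2281 psu.
Increase required: 21.2281 − 21.04 = 0.1881 psu.

21.23 psu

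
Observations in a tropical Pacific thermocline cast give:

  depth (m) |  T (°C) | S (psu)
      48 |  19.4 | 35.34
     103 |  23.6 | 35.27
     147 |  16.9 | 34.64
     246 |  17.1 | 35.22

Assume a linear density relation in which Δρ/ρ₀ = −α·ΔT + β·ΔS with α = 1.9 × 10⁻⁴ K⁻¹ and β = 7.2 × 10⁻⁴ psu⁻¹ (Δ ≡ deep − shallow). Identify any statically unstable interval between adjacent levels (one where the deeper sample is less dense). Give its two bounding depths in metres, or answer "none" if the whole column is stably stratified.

Evaluate Δρ/ρ₀ = −αΔT + βΔS across each adjacent pair:
  48–103 m: −αΔT+βΔS = −(1.9 × 10⁻⁴)(+4.2)+(7.2 × 10⁻⁴)(-0.07) = -8.5 × 10⁻⁴ → UNSTABLE
  103–147 m: −αΔT+βΔS = −(1.9 × 10⁻⁴)(-6.7)+(7.2 × 10⁻⁴)(-0.63) = 8.2 × 10⁻⁴ → stable
  147–246 m: −αΔT+βΔS = −(1.9 × 10⁻⁴)(+0.2)+(7.2 × 10⁻⁴)(+0.58) = 3.8 × 10⁻⁴ → stable
The 48–103 m interval has Δρ < 0: lighter water underlies denser water.

48–103 m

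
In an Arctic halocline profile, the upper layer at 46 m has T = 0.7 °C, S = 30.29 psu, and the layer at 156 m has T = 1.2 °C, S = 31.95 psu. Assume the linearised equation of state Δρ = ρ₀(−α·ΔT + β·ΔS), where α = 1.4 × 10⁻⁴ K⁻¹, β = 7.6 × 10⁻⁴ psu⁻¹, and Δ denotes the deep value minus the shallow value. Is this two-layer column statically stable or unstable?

ΔT = 1.2 − 0.7 = +0.5 K and ΔS = 31.95 − 30.29 = +1.66 psu (deep − shallow).
−αΔT = -7.00 × 10⁻⁵; βΔS = 1.2616 × 10⁻³; sum Δρ/ρ₀ = 1.1916 × 10⁻³.
Δρ/ρ₀ > 0, so Δρ > 0: deeper water is denser → statically stable.

stable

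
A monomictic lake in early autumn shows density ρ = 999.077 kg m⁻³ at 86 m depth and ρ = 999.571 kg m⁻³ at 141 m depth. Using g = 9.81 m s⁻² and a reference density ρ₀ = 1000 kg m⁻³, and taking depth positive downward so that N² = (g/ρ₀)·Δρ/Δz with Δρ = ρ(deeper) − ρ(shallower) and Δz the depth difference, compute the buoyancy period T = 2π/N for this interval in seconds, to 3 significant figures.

669 s

Δρ = 999.571 − 999.077 = 0.494 kg m⁻³ over Δz = 141 − 86 = 55 m.
N² = (9.81/1000) × (0.494/55) = 8.8112 × 10⁻⁵ s⁻².
N = √(8.8112 × 10⁻⁵) = 9.3868 × 10⁻³ rad s⁻¹, so T = 2π/N = 669.36 s ≈ 669 s.
A positive N² confirms static stability across the interval.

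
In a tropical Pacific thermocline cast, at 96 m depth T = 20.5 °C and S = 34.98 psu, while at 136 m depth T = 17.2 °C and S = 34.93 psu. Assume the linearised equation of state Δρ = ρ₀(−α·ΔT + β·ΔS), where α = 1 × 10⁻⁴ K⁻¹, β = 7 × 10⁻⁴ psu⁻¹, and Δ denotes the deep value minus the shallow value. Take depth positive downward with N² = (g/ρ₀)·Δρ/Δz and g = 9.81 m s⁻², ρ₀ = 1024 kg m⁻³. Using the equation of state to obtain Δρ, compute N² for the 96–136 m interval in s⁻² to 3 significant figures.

ΔT = -3.3 K, ΔS = -0.05 psu (deep − shallow).
Δρ/ρ₀ = −αΔT + βΔS = 3.30 × 10⁻⁴ − 3.50 × 10⁻⁵ = 2.95 × 10⁻⁴, so Δρ ≈ 0.3021 kg m⁻³.
N² = (g/ρ₀)·Δρ/Δz = g·(Δρ/ρ₀)/Δz = 9.81 × 2.95 × 10⁻⁴ / 40 = 7.2349 × 10⁻⁵ s⁻² ≈ 7.23 × 10⁻⁵ s⁻².

7.23 × 10⁻⁵ s⁻²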